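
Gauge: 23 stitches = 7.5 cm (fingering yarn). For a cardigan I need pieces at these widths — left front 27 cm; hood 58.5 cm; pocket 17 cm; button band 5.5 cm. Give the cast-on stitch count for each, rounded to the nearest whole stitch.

Rate = 23/7.5 = 3.067 sts per cm.
left front: 27 × 3.067 = 82.80 → 83.
hood: 58.5 × 3.067 = 179.40 → 179.
pocket: 17 × 3.067 = 52.13 → 52.
button band: 5.5 × 3.067 = 16.87 → 17.

left front 83; hood 179; pocket 52; button band 17.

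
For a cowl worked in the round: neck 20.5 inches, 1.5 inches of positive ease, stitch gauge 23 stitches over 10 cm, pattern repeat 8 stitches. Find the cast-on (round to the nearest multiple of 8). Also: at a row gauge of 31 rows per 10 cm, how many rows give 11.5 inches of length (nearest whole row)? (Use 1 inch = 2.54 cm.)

Finished = 20.5 + 1.5 = 22 inches.
22 inches × 2.54 = 55.88 cm.
23/10 = 2.3 sts per cm; 55.88 × 2.3 = 128.52 sts.
Nearest multiple of 8 → 128.
11.5 inches = 29.21 cm; × 3.1 = 90.55 → 91 rows.

Cast on 128 stitches; work 91 rows.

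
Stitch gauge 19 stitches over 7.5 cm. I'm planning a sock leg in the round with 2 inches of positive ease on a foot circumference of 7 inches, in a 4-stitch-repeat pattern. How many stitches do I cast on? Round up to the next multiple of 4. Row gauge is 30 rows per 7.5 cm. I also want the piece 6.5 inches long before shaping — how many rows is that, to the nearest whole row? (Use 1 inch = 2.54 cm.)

Cast on 60 stitches; work 66 rows.

Finished = 7 + 2 = 9 inches.
9 inches × 2.54 = 22.86 cm.
19/7.5 = 2.533 sts per cm; 22.86 × 2.533 = 57.91 sts.
Next multiple of 4 → 60.
6.5 inches = 16.51 cm; × 4 = 66.04 → 66 rows.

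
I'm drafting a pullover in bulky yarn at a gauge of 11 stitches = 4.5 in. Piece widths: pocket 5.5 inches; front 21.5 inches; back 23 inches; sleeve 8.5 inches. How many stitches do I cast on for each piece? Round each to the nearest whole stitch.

pocket 13; front 53; back 56; sleeve 21.

Rate = 11/4.5 = 2.444 sts per in.
pocket: 5.5 × 2.444 = 13.44 → 13.
front: 21.5 × 2.444 = 52.56 → 53.
back: 23 × 2.444 = 56.22 → 56.
sleeve: 8.5 × 2.444 = 20.78 → 21.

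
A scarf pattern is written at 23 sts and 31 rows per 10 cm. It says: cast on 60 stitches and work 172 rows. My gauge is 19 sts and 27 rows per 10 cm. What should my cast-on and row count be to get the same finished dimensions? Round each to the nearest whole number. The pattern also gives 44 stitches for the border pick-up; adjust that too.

Stitches: 60 × 19/23 = 49.57 → 50.
Rows: 172 × 27/31 = 149.81 → 150.
border pick-up: 44 × 19/23 = 36.35 → 36.

Cast on 50 stitches; work 150 rows; border pick-up 36 stitches.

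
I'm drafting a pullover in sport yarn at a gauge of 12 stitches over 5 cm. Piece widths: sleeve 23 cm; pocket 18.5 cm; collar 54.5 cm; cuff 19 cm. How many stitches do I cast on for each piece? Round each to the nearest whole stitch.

Rate = 12/5 = 2.4 sts per cm.
sleeve: 23 × 2.4 = 55.20 → 55.
pocket: 18.5 × 2.4 = 44.40 → 44.
collar: 54.5 × 2.4 = 130.80 → 131.
cuff: 19 × 2.4 = 45.60 → 46.

sleeve 55; pocket 44; collar 131; cuff 46.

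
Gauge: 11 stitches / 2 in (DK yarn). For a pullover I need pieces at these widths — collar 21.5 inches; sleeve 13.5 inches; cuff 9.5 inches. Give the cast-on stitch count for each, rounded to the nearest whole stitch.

collar 118; sleeve 74; cuff 52.

Rate = 11/2 = 5.5 sts per in.
collar: 21.5 × 5.5 = 118.25 → 118.
sleeve: 13.5 × 5.5 = 74.25 → 74.
cuff: 9.5 × 5.5 = 52.25 → 52.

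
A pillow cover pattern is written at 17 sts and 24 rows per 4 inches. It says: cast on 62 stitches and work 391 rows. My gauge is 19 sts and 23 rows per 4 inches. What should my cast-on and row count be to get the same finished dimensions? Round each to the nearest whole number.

Stitches: 62 × 19/17 = 69.29 → 69.
Rows: 391 × 23/24 = 374.71 → 375.

Cast on 69 stitches; work 375 rows.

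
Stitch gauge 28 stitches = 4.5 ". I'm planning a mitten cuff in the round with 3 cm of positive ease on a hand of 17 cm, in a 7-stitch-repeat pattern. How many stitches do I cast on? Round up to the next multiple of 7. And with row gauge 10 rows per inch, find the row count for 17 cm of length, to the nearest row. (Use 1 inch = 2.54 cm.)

Finished = 17 + 3 = 20 cm.
20 cm × 1/2.54 = 7.87 inches.
28/4.5 = 6.222 sts per in; 7.87 × 6.222 = 48.99 sts.
Next multiple of 7 → 49.
17 cm = 6.69 inches; × 10 = 66.93 → 67 rows.

Cast on 49 stitches; work 67 rows.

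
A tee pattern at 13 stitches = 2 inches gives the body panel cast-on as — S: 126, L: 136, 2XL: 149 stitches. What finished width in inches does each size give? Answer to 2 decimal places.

13/2 = 6.5 sts per in.
S: 126 / 6.5 = 19.385 → 19.38 in.
L: 136 / 6.5 = 20.923 → 20.92 in.
2XL: 149 / 6.5 = 22.923 → 22.92 in.

S 19.38 inches; L 20.92 inches; 2XL 22.92 inches.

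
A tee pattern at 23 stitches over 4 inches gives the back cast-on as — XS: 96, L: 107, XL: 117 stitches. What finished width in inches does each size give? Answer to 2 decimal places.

23/4 = 5.75 sts per in.
XS: 96 / 5.75 = 16.696 → 16.70 in.
L: 107 / 5.75 = 18.609 → 18.61 in.
XL: 117 / 5.75 = 20.348 → 20.35 in.

XS 16.70 inches; L 18.61 inches; XL 20.35 inches.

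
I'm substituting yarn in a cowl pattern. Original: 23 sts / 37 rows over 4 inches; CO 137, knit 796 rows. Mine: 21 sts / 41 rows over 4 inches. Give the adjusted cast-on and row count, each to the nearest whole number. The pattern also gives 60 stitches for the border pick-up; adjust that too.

Cast on 125 stitches; work 882 rows; border pick-up 55 stitches.

Stitches: 137 × 21/23 = 125.09 → 125.
Rows: 796 × 41/37 = 882.05 → 882.
border pick-up: 60 × 21/23 = 54.78 → 55.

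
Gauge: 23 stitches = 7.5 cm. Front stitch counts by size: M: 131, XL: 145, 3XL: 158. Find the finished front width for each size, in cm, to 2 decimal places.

23/7.5 = 3.067 sts per cm.
M: 131 / 3.067 = 42.717 → 42.72 cm.
XL: 145 / 3.067 = 47.283 → 47.28 cm.
3XL: 158 / 3.067 = 51.522 → 51.52 cm.

M 42.72 cm; XL 47.28 cm; 3XL 51.52 cm.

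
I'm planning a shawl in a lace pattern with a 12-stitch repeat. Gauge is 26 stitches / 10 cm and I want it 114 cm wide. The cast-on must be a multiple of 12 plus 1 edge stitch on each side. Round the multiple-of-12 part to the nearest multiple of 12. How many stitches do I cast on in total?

26 / 10 = 2.6 sts per cm.
114 × 2.6 = 296.40 sts.
Less 2 edge sts → 294.40 for the repeat.
Nearest multiple of 12: 300.
Add back 2 edge sts → 302.

302 stitches.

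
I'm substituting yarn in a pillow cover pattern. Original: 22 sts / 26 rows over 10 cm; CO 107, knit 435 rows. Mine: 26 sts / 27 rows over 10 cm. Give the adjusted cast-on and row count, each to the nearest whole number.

Stitches: 107 × 26/22 = 126.45 → 126.
Rows: 435 × 27/26 = 451.73 → 452.

Cast on 126 stitches; work 452 rows.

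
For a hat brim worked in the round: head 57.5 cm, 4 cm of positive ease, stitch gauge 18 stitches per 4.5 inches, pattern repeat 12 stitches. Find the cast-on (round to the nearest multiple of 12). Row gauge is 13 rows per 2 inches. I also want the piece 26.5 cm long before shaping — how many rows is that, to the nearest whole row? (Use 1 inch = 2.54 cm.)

Finished = 57.5 + 4 = 61.5 cm.
61.5 cm × 1/2.54 = 24.21 inches.
18/4.5 = 4 sts per in; 24.21 × 4 = 96.85 sts.
Nearest multiple of 12 → 96.
26.5 cm = 10.43 inches; × 6.5 = 67.81 → 68 rows.

Cast on 96 stitches; work 68 rows.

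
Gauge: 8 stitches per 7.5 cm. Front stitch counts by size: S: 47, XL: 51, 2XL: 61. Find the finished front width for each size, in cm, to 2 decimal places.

S 44.06 cm; XL 47.81 cm; 2XL 57.19 cm.

8/7.5 = 1.067 sts per cm.
S: 47 / 1.067 = 44.062 → 44.06 cm.
XL: 51 / 1.067 = 47.812 → 47.81 cm.
2XL: 61 / 1.067 = 57.188 → 57.19 cm.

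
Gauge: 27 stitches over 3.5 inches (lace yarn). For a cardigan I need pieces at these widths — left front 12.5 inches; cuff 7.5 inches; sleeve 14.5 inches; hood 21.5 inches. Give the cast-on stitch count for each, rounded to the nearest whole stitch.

Rate = 27/3.5 = 7.714 sts per in.
left front: 12.5 × 7.714 = 96.43 → 96.
cuff: 7.5 × 7.714 = 57.86 → 58.
sleeve: 14.5 × 7.714 = 111.86 → 112.
hood: 21.5 × 7.714 = 165.86 → 166.

left front 96; cuff 58; sleeve 112; hood 166.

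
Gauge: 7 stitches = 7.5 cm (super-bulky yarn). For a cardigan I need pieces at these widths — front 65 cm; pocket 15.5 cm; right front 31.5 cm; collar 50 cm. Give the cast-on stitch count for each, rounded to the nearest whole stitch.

front 61; pocket 14; right front 29; collar 47.

Rate = 7/7.5 = 0.933 sts per cm.
front: 65 × 0.933 = 60.67 → 61.
pocket: 15.5 × 0.933 = 14.47 → 14.
right front: 31.5 × 0.933 = 29.40 → 29.
collar: 50 × 0.933 = 46.67 → 47.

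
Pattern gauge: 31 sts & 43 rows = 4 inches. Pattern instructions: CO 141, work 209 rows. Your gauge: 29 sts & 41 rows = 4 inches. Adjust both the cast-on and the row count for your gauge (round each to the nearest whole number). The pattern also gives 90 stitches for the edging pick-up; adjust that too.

Cast on 132 stitches; work 199 rows; edging pick-up 84 stitches.

Stitches: 141 × 29/31 = 131.90 → 132.
Rows: 209 × 41/43 = 199.28 → 199.
edging pick-up: 90 × 29/31 = 84.19 → 84.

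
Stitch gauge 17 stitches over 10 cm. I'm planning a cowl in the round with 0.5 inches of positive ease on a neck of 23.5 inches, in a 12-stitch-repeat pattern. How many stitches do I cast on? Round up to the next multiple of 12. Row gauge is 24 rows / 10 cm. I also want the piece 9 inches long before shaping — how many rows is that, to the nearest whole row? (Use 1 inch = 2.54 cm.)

Cast on 108 stitches; work 55 rows.

Finished = 23.5 + 0.5 = 24 inches.
24 inches × 2.54 = 60.96 cm.
17/10 = 1.7 sts per cm; 60.96 × 1.7 = 103.63 sts.
Next multiple of 12 → 108.
9 inches = 22.86 cm; × 2.4 = 54.86 → 55 rows.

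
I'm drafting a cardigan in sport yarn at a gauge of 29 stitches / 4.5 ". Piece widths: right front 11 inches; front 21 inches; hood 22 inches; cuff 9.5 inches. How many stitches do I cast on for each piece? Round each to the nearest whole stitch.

right front 71; front 135; hood 142; cuff 61.

Rate = 29/4.5 = 6.444 sts per in.
right front: 11 × 6.444 = 70.89 → 71.
front: 21 × 6.444 = 135.33 → 135.
hood: 22 × 6.444 = 141.78 → 142.
cuff: 9.5 × 6.444 = 61.22 → 61.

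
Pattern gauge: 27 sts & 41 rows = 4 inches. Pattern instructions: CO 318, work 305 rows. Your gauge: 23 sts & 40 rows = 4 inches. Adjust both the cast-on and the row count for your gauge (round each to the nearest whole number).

Stitches: 318 × 23/27 = 270.89 → 271.
Rows: 305 × 40/41 = 297.56 → 298.

Cast on 271 stitches; work 298 rows.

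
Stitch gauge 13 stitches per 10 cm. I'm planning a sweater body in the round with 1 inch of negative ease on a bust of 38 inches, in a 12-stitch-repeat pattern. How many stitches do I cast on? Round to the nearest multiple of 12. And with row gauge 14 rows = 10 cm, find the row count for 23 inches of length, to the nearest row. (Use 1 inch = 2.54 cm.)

Finished = 38 − 1 = 37 inches.
37 inches × 2.54 = 93.98 cm.
13/10 = 1.3 sts per cm; 93.98 × 1.3 = 122.17 sts.
Nearest multiple of 12 → 120.
23 inches = 58.42 cm; × 1.4 = 81.79 → 82 rows.

Cast on 120 stitches; work 82 rows.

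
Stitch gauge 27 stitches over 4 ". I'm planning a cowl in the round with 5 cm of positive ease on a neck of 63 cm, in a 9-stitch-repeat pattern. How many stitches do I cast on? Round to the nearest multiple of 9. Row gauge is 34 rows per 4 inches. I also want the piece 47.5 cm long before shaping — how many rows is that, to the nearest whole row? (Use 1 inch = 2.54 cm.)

Finished = 63 + 5 = 68 cm.
68 cm × 1/2.54 = 26.77 inches.
27/4 = 6.75 sts per in; 26.77 × 6.75 = 180.71 sts.
Nearest multiple of 9 → 180.
47.5 cm = 18.70 inches; × 8.5 = 158.96 → 159 rows.

Cast on 180 stitches; work 159 rows.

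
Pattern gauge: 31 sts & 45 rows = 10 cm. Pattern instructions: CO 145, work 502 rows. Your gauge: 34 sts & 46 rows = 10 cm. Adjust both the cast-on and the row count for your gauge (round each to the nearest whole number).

Cast on 159 stitches; work 513 rows.

Stitches: 145 × 34/31 = 159.03 → 159.
Rows: 502 × 46/45 = 513.16 → 513.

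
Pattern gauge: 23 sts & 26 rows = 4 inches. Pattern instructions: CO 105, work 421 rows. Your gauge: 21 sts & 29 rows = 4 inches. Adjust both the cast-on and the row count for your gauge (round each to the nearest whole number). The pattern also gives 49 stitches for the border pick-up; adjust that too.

Cast on 96 stitches; work 470 rows; border pick-up 45 stitches.

Stitches: 105 × 21/23 = 95.87 → 96.
Rows: 421 × 29/26 = 469.58 → 470.
border pick-up: 49 × 21/23 = 44.74 → 45.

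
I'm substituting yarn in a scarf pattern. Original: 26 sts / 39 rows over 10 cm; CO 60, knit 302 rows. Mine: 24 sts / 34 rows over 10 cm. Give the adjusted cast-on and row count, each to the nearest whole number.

Stitches: 60 × 24/26 = 55.38 → 55.
Rows: 302 × 34/39 = 263.28 → 263.

Cast on 55 stitches; work 263 rows.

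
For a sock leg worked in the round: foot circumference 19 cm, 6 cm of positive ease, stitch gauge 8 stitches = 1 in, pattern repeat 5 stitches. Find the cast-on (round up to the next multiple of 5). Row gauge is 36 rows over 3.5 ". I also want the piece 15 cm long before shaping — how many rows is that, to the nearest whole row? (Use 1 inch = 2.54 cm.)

Finished = 19 + 6 = 25 cm.
25 cm × 1/2.54 = 9.84 inches.
8/1 = 8 sts per in; 9.84 × 8 = 78.74 sts.
Next multiple of 5 → 80.
15 cm = 5.91 inches; × 10.286 = 60.74 → 61 rows.

Cast on 80 stitches; work 61 rows.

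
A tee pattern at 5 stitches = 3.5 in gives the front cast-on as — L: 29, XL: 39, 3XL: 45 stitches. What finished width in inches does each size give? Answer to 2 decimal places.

L 20.30 inches; XL 27.30 inches; 3XL 31.50 inches.

5/3.5 = 1.429 sts per in.
L: 29 / 1.429 = 20.300 → 20.30 in.
XL: 39 / 1.429 = 27.300 → 27.30 in.
3XL: 45 / 1.429 = 31.500 → 31.50 in.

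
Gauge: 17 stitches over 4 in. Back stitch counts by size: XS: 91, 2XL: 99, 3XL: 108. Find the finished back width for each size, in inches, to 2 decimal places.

17/4 = 4.25 sts per in.
XS: 91 / 4.25 = 21.412 → 21.41 in.
2XL: 99 / 4.25 = 23.294 → 23.29 in.
3XL: 108 / 4.25 = 25.412 → 25.41 in.

XS 21.41 inches; 2XL 23.29 inches; 3XL 25.41 inches.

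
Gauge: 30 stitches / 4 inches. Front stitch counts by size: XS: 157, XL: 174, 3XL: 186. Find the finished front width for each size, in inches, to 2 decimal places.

30/4 = 7.5 sts per in.
XS: 157 / 7.5 = 20.933 → 20.93 in.
XL: 174 / 7.5 = 23.200 → 23.20 in.
3XL: 186 / 7.5 = 24.800 → 24.80 in.

XS 20.93 inches; XL 23.20 inches; 3XL 24.80 inches.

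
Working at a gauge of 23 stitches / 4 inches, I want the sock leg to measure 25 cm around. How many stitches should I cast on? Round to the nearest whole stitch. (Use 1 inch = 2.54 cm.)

CO 57 sts.

25 cm = 9.84 in.
23 stitches / 4 in = 5.75 stitches per inch.
9.84 × 5.75 = 56.59 stitches.
Round to nearest → 57.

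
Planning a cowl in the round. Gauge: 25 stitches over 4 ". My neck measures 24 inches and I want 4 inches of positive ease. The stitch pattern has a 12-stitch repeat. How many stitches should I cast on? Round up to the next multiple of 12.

CO 180 sts.

Finished = 24 + 4 = 28 inches.
25 / 4 = 6.25 sts/in.
28 × 6.25 = 175.00 sts.
Next multiple of 12: 180.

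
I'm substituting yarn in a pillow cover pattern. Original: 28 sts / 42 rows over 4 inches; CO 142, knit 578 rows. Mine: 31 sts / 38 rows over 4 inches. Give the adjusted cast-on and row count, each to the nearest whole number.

Cast on 157 stitches; work 523 rows.

Stitches: 142 × 31/28 = 157.21 → 157.
Rows: 578 × 38/42 = 522.95 → 523.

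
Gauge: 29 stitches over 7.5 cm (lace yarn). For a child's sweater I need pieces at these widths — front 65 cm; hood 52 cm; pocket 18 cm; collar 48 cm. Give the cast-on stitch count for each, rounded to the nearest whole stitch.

Rate = 29/7.5 = 3.867 sts per cm.
front: 65 × 3.867 = 251.33 → 251.
hood: 52 × 3.867 = 201.07 → 201.
pocket: 18 × 3.867 = 69.60 → 70.
collar: 48 × 3.867 = 185.60 → 186.

front 251; hood 201; pocket 70; collar 186.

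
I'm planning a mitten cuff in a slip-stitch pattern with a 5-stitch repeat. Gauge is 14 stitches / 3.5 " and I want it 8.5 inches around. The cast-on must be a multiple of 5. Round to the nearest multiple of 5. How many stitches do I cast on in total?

CO 35 sts.

14 / 3.5 = 4 sts per inch.
8.5 × 4 = 34.00 sts.
Nearest multiple of 5: 35.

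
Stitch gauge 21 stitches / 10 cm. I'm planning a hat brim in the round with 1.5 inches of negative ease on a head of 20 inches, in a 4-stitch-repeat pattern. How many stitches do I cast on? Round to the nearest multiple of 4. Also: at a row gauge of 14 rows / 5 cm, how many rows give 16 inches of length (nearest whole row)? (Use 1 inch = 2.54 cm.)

Cast on 100 stitches; work 114 rows.

Finished = 20 − 1.5 = 18.5 inches.
18.5 inches × 2.54 = 46.99 cm.
21/10 = 2.1 sts per cm; 46.99 × 2.1 = 98.68 sts.
Nearest multiple of 4 → 100.
16 inches = 40.64 cm; × 2.8 = 113.79 → 114 rows.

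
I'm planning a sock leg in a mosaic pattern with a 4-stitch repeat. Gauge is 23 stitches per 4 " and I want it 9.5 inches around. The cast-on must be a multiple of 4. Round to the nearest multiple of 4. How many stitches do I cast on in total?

23 / 4 = 5.75 sts per inch.
9.5 × 5.75 = 54.62 sts.
Nearest multiple of 4: 56.

56 stitches.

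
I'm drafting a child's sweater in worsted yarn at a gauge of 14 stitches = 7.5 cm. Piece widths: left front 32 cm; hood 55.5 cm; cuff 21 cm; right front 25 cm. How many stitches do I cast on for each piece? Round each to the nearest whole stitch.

Rate = 14/7.5 = 1.867 sts per cm.
left front: 32 × 1.867 = 59.73 → 60.
hood: 55.5 × 1.867 = 103.60 → 104.
cuff: 21 × 1.867 = 39.20 → 39.
right front: 25 × 1.867 = 46.67 → 47.

left front 60; hood 104; cuff 39; right front 47.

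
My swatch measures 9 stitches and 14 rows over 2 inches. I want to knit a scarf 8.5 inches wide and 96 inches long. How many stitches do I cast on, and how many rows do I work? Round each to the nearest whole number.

Cast on 38 stitches and work 672 rows.

Stitch gauge = 9/2 = 4.5 sts/in; 8.5 × 4.5 = 38.25 → 38 sts.
Row gauge = 14/2 = 7 rows/in; 96 × 7 = 672.00 → 672 rows.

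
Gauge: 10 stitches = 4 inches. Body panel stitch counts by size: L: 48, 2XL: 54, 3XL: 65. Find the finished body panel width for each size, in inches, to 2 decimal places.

10/4 = 2.5 sts per in.
L: 48 / 2.5 = 19.200 → 19.20 in.
2XL: 54 / 2.5 = 21.600 → 21.60 in.
3XL: 65 / 2.5 = 26.000 → 26.00 in.

L 19.20 inches; 2XL 21.60 inches; 3XL 26.00 inches.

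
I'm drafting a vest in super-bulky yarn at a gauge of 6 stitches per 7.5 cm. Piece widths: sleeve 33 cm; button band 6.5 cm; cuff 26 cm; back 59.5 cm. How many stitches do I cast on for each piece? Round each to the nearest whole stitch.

Rate = 6/7.5 = 0.8 sts per cm.
sleeve: 33 × 0.8 = 26.40 → 26.
button band: 6.5 × 0.8 = 5.20 → 5.
cuff: 26 × 0.8 = 20.80 → 21.
back: 59.5 × 0.8 = 47.60 → 48.

sleeve 26; button band 5; cuff 21; back 48.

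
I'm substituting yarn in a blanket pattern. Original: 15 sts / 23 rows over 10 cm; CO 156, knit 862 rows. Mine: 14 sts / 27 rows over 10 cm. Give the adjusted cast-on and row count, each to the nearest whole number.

Stitches: 156 × 14/15 = 145.60 → 146.
Rows: 862 × 27/23 = 1011.91 → 1012.

Cast on 146 stitches; work 1012 rows.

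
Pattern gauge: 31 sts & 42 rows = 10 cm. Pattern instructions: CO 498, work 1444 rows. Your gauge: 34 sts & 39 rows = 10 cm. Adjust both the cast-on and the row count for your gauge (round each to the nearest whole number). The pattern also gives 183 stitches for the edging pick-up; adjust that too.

Cast on 546 stitches; work 1341 rows; edging pick-up 201 stitches.

Stitches: 498 × 34/31 = 546.19 → 546.
Rows: 1444 × 39/42 = 1340.86 → 1341.
edging pick-up: 183 × 34/31 = 200.71 → 201.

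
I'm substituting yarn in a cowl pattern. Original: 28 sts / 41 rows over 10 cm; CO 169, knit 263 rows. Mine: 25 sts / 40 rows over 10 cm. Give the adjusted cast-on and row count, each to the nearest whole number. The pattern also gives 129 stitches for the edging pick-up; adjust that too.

Cast on 151 stitches; work 257 rows; edging pick-up 115 stitches.

Stitches: 169 × 25/28 = 150.89 → 151.
Rows: 263 × 40/41 = 256.59 → 257.
edging pick-up: 129 × 25/28 = 115.18 → 115.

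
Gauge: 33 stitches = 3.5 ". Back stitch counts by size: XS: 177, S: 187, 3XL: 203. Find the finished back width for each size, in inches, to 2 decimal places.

XS 18.77 inches; S 19.83 inches; 3XL 21.53 inches.

33/3.5 = 9.429 sts per in.
XS: 177 / 9.429 = 18.773 → 18.77 in.
S: 187 / 9.429 = 19.833 → 19.83 in.
3XL: 203 / 9.429 = 21.530 → 21.53 in.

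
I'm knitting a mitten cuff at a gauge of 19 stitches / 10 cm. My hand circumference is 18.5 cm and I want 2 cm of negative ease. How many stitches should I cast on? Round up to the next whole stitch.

Cast on 32 stitches.

Finished = 18.5 − 2 = 16.5 cm.
19 / 10 = 1.9 sts per cm.
16.50 × 1.9 = 31.35 sts.
→ 32 sts.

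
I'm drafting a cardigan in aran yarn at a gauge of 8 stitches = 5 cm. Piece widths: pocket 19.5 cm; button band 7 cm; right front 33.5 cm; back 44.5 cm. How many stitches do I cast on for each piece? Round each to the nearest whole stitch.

pocket 31; button band 11; right front 54; back 71.

Rate = 8/5 = 1.6 sts per cm.
pocket: 19.5 × 1.6 = 31.20 → 31.
button band: 7 × 1.6 = 11.20 → 11.
right front: 33.5 × 1.6 = 53.60 → 54.
back: 44.5 × 1.6 = 71.20 → 71.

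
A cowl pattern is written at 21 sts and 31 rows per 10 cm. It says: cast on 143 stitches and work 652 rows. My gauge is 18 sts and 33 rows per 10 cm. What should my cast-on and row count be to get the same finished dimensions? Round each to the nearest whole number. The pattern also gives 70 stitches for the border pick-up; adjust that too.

Cast on 123 stitches; work 694 rows; border pick-up 60 stitches.

Stitches: 143 × 18/21 = 122.57 → 123.
Rows: 652 × 33/31 = 694.06 → 694.
border pick-up: 70 × 18/21 = 60.00 → 60.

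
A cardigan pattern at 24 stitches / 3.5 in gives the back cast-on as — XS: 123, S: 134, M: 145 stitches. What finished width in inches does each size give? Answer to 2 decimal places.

24/3.5 = 6.857 sts per in.
XS: 123 / 6.857 = 17.938 → 17.94 in.
S: 134 / 6.857 = 19.542 → 19.54 in.
M: 145 / 6.857 = 21.146 → 21.15 in.

XS 17.94 inches; S 19.54 inches; M 21.15 inches.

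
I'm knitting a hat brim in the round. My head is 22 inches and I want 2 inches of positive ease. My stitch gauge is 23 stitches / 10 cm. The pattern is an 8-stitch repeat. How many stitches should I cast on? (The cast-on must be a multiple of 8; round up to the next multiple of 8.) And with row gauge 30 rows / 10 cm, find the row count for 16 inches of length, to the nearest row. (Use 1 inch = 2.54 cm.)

Cast on 144 stitches; work 122 rows.

Finished = 22 + 2 = 24 inches.
24 inches × 2.54 = 60.96 cm.
23/10 = 2.3 sts per cm; 60.96 × 2.3 = 140.21 sts.
Next multiple of 8 → 144.
16 inches = 40.64 cm; × 3 = 121.92 → 122 rows.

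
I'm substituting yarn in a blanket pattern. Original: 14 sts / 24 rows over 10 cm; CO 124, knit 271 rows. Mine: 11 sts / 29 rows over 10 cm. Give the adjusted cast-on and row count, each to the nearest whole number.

Stitches: 124 × 11/14 = 97.43 → 97.
Rows: 271 × 29/24 = 327.46 → 327.

Cast on 97 stitches; work 327 rows.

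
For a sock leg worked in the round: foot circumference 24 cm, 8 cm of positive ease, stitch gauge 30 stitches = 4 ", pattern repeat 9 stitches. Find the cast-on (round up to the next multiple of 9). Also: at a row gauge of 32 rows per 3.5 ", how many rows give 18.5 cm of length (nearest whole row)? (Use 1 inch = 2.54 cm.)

Cast on 99 stitches; work 67 rows.

Finished = 24 + 8 = 32 cm.
32 cm × 1/2.54 = 12.60 inches.
30/4 = 7.5 sts per in; 12.60 × 7.5 = 94.49 sts.
Next multiple of 9 → 99.
18.5 cm = 7.28 inches; × 9.143 = 66.59 → 67 rows.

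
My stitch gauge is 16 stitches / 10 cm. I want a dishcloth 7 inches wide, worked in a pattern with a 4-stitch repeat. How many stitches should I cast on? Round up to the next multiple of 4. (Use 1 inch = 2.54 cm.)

7 in = 7 × 2.54 = 17.78 cm.
16 / 10 = 1.6 sts/cm.
17.78 × 1.6 = 28.45 sts.
→ 32.

CO 32 sts.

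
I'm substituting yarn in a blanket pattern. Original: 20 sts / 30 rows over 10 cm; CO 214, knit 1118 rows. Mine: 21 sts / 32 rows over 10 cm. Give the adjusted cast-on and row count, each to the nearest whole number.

Cast on 225 stitches; work 1193 rows.

Stitches: 214 × 21/20 = 224.70 → 225.
Rows: 1118 × 32/30 = 1192.53 → 1193.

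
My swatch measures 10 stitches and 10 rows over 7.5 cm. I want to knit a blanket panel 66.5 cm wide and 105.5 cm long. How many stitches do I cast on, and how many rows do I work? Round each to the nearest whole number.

Cast on 89 stitches and work 141 rows.

Stitch gauge = 10/7.5 = 1.333 sts/cm; 66.5 × 1.333 = 88.67 → 89 sts.
Row gauge = 10/7.5 = 1.333 rows/cm; 105.5 × 1.333 = 140.67 → 141 rows.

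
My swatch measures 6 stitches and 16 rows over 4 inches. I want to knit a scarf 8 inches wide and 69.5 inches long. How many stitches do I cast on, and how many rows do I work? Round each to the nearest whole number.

Stitch gauge = 6/4 = 1.5 sts/in; 8 × 1.5 = 12.00 → 12 sts.
Row gauge = 16/4 = 4 rows/in; 69.5 × 4 = 278.00 → 278 rows.

Cast on 12 stitches and work 278 rows.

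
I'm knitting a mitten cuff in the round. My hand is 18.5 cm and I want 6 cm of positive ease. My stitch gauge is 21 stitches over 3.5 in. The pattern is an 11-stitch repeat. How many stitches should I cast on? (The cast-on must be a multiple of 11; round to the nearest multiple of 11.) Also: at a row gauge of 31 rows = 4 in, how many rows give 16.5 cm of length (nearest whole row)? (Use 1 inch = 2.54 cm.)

Finished = 18.5 + 6 = 24.5 cm.
24.5 cm × 1/2.54 = 9.65 inches.
21/3.5 = 6 sts per in; 9.65 × 6 = 57.87 sts.
Nearest multiple of 11 → 55.
16.5 cm = 6.50 inches; × 7.75 = 50.34 → 50 rows.

Cast on 55 stitches; work 50 rows.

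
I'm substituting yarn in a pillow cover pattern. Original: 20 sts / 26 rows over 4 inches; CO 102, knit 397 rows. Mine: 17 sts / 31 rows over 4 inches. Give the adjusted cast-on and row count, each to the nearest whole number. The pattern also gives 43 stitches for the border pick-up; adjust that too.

Cast on 87 stitches; work 473 rows; border pick-up 37 stitches.

Stitches: 102 × 17/20 = 86.70 → 87.
Rows: 397 × 31/26 = 473.35 → 473.
border pick-up: 43 × 17/20 = 36.55 → 37.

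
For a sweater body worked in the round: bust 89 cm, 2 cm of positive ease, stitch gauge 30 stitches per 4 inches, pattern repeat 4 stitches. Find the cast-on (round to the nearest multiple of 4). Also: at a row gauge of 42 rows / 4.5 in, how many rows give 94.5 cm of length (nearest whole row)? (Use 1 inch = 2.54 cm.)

Cast on 268 stitches; work 347 rows.

Finished = 89 + 2 = 91 cm.
91 cm × 1/2.54 = 35.83 inches.
30/4 = 7.5 sts per in; 35.83 × 7.5 = 268.70 sts.
Nearest multiple of 4 → 268.
94.5 cm = 37.20 inches; × 9.333 = 347.24 → 347 rows.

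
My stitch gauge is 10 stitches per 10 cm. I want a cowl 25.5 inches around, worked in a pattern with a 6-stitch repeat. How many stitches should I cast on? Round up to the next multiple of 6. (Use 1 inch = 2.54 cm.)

CO 66 sts.

25.5 in = 25.5 × 2.54 = 64.77 cm.
10 / 10 = 1 sts/cm.
64.77 × 1 = 64.77 sts.
→ 66.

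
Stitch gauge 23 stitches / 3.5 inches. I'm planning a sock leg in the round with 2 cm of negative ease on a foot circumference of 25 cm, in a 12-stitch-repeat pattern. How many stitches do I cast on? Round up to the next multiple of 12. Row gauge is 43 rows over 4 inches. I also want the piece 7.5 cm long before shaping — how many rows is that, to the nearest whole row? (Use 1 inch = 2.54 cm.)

Finished = 25 − 2 = 23 cm.
23 cm × 1/2.54 = 9.06 inches.
23/3.5 = 6.571 sts per in; 9.06 × 6.571 = 59.51 sts.
Next multiple of 12 → 60.
7.5 cm = 2.95 inches; × 10.75 = 31.74 → 32 rows.

Cast on 60 stitches; work 32 rows.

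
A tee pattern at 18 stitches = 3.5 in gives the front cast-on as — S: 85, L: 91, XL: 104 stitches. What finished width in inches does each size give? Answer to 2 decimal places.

18/3.5 = 5.143 sts per in.
S: 85 / 5.143 = 16.528 → 16.53 in.
L: 91 / 5.143 = 17.694 → 17.69 in.
XL: 104 / 5.143 = 20.222 → 20.22 in.

S 16.53 inches; L 17.69 inches; XL 20.22 inches.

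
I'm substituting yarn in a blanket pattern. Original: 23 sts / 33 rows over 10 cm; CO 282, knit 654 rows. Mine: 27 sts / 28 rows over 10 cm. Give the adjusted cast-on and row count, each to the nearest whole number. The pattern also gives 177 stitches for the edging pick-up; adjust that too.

Stitches: 282 × 27/23 = 331.04 → 331.
Rows: 654 × 28/33 = 554.91 → 555.
edging pick-up: 177 × 27/23 = 207.78 → 208.

Cast on 331 stitches; work 555 rows; edging pick-up 208 stitches.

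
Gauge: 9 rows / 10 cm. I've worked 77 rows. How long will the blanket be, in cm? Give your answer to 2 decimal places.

9 rows / 10 cm = 0.9 rows per cm.
77 / 0.9 = 85.556 cm.

85.56 cm.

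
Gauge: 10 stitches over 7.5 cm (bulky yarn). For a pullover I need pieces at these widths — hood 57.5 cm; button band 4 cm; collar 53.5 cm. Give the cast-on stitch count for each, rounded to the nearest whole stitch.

Rate = 10/7.5 = 1.333 sts per cm.
hood: 57.5 × 1.333 = 76.67 → 77.
button band: 4 × 1.333 = 5.33 → 5.
collar: 53.5 × 1.333 = 71.33 → 71.

hood 77; button band 5; collar 71.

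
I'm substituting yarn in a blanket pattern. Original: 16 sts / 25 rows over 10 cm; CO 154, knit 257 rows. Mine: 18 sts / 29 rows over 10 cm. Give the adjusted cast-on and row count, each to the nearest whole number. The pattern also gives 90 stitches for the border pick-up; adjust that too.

Cast on 173 stitches; work 298 rows; border pick-up 101 stitches.

Stitches: 154 × 18/16 = 173.25 → 173.
Rows: 257 × 29/25 = 298.12 → 298.
border pick-up: 90 × 18/16 = 101.25 → 101.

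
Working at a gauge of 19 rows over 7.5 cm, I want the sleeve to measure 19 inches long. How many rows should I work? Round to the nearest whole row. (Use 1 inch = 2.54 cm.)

122 rows.

19 in = 48.26 cm.
19 rows / 7.5 cm = 2.533 rows per cm.
48.26 × 2.533 = 122.26 rows.
Round to nearest → 122.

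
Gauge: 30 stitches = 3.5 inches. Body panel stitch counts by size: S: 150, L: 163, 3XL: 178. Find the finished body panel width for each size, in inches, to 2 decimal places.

S 17.50 inches; L 19.02 inches; 3XL 20.77 inches.

30/3.5 = 8.571 sts per in.
S: 150 / 8.571 = 17.500 → 17.50 in.
L: 163 / 8.571 = 19.017 → 19.02 in.
3XL: 178 / 8.571 = 20.767 → 20.77 in.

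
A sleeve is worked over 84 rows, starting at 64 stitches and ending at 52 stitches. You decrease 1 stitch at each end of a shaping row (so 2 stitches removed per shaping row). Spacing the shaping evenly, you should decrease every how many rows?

Stitches to remove: |52 − 64| = 12.
Shaping rows needed: 12 / 2 = 6.
84 rows / 6 = every 14 rows.

Decrease every 14th row.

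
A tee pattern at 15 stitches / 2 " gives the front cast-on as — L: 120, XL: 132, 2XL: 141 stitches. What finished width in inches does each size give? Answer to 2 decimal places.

15/2 = 7.5 sts per in.
L: 120 / 7.5 = 16.000 → 16.00 in.
XL: 132 / 7.5 = 17.600 → 17.60 in.
2XL: 141 / 7.5 = 18.800 → 18.80 in.

L 16.00 inches; XL 17.60 inches; 2XL 18.80 inches.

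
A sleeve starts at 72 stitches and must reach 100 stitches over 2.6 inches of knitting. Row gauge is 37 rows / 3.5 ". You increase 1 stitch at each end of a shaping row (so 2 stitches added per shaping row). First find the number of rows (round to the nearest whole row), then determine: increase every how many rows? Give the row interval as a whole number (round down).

Increase every row.

Rows = 2.6 × 10.571 = 27.5 → 27 rows.
Stitches to add: 28 → 14 shaping rows (at 2 st each).
27 / 14 = 1.93 → every 1 rows.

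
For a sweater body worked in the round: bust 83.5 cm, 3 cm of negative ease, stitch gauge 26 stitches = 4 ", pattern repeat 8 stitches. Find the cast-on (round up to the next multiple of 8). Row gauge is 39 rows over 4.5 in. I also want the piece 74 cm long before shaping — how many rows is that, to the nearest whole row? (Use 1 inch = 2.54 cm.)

Cast on 208 stitches; work 252 rows.

Finished = 83.5 − 3 = 80.5 cm.
80.5 cm × 1/2.54 = 31.69 inches.
26/4 = 6.5 sts per in; 31.69 × 6.5 = 206.00 sts.
Next multiple of 8 → 208.
74 cm = 29.13 inches; × 8.667 = 252.49 → 252 rows.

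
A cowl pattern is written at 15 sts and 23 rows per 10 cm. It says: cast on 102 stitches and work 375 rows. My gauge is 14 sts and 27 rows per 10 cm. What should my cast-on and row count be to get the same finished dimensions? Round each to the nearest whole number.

Stitches: 102 × 14/15 = 95.20 → 95.
Rows: 375 × 27/23 = 440.22 → 440.

Cast on 95 stitches; work 440 rows.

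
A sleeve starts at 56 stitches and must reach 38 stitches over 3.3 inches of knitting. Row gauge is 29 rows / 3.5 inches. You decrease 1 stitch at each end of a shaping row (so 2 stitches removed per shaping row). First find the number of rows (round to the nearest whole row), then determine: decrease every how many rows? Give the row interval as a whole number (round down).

Rows = 3.3 × 8.286 = 27.3 → 27 rows.
Stitches to remove: 18 → 9 shaping rows (at 2 st each).
27 / 9 = 3.00 → every 3 rows.

Decrease every 3rd row.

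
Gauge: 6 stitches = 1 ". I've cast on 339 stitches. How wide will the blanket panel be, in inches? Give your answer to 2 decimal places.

6 stitches / 1 inch = 6 stitches per inch.
339 / 6 = 56.500 inches.

56.50 inches.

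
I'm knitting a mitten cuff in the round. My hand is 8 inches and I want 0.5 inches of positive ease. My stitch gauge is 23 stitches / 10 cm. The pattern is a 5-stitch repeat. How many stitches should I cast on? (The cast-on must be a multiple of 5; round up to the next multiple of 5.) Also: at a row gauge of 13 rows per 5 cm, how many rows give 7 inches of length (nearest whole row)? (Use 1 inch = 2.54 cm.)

Finished = 8 + 0.5 = 8.5 inches.
8.5 inches × 2.54 = 21.59 cm.
23/10 = 2.3 sts per cm; 21.59 × 2.3 = 49.66 sts.
Next multiple of 5 → 50.
7 inches = 17.78 cm; × 2.6 = 46.23 → 46 rows.

Cast on 50 stitches; work 46 rows.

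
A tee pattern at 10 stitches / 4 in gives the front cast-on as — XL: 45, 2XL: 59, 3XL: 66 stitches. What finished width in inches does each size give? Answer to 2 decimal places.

XL 18.00 inches; 2XL 23.60 inches; 3XL 26.40 inches.

10/4 = 2.5 sts per in.
XL: 45 / 2.5 = 18.000 → 18.00 in.
2XL: 59 / 2.5 = 23.600 → 23.60 in.
3XL: 66 / 2.5 = 26.400 → 26.40 in.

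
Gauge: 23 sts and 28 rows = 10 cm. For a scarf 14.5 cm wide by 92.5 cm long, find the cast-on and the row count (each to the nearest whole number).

Cast on 33 stitches and work 259 rows.

Stitch gauge = 23/10 = 2.3 sts/cm; 14.5 × 2.3 = 33.35 → 33 sts.
Row gauge = 28/10 = 2.8 rows/cm; 92.5 × 2.8 = 259.00 → 259 rows.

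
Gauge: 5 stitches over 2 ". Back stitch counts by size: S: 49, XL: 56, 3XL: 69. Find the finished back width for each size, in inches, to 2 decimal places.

S 19.60 inches; XL 22.40 inches; 3XL 27.60 inches.

5/2 = 2.5 sts per in.
S: 49 / 2.5 = 19.600 → 19.60 in.
XL: 56 / 2.5 = 22.400 → 22.40 in.
3XL: 69 / 2.5 = 27.600 → 27.60 in.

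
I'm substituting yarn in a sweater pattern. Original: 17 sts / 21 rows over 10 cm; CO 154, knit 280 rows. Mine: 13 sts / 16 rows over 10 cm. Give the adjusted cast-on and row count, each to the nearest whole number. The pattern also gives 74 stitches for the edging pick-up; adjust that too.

Cast on 118 stitches; work 213 rows; edging pick-up 57 stitches.

Stitches: 154 × 13/17 = 117.76 → 118.
Rows: 280 × 16/21 = 213.33 → 213.
edging pick-up: 74 × 13/17 = 56.59 → 57.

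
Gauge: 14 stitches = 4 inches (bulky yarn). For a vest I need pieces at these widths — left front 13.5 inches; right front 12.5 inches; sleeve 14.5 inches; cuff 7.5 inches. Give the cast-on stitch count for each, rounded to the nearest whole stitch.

left front 47; right front 44; sleeve 51; cuff 26.

Rate = 14/4 = 3.5 sts per in.
left front: 13.5 × 3.5 = 47.25 → 47.
right front: 12.5 × 3.5 = 43.75 → 44.
sleeve: 14.5 × 3.5 = 50.75 → 51.
cuff: 7.5 × 3.5 = 26.25 → 26.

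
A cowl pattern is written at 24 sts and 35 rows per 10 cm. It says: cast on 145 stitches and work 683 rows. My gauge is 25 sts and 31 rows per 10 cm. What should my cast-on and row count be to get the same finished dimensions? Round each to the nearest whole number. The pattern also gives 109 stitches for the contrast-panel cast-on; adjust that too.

Cast on 151 stitches; work 605 rows; contrast-panel cast-on 114 stitches.

Stitches: 145 × 25/24 = 151.04 → 151.
Rows: 683 × 31/35 = 604.94 → 605.
contrast-panel cast-on: 109 × 25/24 = 113.54 → 114.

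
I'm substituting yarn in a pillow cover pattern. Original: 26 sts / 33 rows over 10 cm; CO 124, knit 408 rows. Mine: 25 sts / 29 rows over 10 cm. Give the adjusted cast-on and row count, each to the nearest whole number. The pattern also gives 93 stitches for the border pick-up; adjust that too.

Stitches: 124 × 25/26 = 119.23 → 119.
Rows: 408 × 29/33 = 358.55 → 359.
border pick-up: 93 × 25/26 = 89.42 → 89.

Cast on 119 stitches; work 359 rows; border pick-up 89 stitches.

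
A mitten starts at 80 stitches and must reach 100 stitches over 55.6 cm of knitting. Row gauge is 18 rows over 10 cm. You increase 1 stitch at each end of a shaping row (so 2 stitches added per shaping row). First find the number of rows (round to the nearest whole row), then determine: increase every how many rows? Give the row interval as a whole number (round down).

Increase every 10th row.

Rows = 55.6 × 1.8 = 100.1 → 100 rows.
Stitches to add: 20 → 10 shaping rows (at 2 st each).
100 / 10 = 10.00 → every 10 rows.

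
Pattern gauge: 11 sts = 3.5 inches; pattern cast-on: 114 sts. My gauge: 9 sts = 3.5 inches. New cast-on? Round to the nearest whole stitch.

93 stitches.

Scale factor = 9 / 11 = 0.818.
114 × 9 / 11 = 93.27 sts.
→ 93 sts.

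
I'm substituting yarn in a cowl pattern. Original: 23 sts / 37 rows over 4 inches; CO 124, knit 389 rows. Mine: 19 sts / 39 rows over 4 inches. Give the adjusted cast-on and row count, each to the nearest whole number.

Stitches: 124 × 19/23 = 102.43 → 102.
Rows: 389 × 39/37 = 410.03 → 410.

Cast on 102 stitches; work 410 rows.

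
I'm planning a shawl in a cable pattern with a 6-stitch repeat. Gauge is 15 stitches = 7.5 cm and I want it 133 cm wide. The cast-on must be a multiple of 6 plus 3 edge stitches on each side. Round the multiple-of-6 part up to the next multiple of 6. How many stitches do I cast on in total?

Cast on 270 stitches.

15 / 7.5 = 2 sts per cm.
133 × 2 = 266.00 sts.
Less 6 edge sts → 260.00 for the repeat.
Next multiple of 6: 264.
Add back 6 edge sts → 270.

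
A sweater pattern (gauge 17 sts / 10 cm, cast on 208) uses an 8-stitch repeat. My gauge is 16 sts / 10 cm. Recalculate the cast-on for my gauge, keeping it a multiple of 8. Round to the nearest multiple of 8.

208 × 16 / 17 = 195.76.
Nearest multiple of 8: 192.

192 stitches.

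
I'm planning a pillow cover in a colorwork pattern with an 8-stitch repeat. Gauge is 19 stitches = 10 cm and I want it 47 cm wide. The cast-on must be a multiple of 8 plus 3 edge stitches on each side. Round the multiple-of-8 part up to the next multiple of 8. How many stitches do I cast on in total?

19 / 10 = 1.9 sts per cm.
47 × 1.9 = 89.30 sts.
Less 6 edge sts → 83.30 for the repeat.
Next multiple of 8: 88.
Add back 6 edge sts → 94.

Cast on 94 stitches.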